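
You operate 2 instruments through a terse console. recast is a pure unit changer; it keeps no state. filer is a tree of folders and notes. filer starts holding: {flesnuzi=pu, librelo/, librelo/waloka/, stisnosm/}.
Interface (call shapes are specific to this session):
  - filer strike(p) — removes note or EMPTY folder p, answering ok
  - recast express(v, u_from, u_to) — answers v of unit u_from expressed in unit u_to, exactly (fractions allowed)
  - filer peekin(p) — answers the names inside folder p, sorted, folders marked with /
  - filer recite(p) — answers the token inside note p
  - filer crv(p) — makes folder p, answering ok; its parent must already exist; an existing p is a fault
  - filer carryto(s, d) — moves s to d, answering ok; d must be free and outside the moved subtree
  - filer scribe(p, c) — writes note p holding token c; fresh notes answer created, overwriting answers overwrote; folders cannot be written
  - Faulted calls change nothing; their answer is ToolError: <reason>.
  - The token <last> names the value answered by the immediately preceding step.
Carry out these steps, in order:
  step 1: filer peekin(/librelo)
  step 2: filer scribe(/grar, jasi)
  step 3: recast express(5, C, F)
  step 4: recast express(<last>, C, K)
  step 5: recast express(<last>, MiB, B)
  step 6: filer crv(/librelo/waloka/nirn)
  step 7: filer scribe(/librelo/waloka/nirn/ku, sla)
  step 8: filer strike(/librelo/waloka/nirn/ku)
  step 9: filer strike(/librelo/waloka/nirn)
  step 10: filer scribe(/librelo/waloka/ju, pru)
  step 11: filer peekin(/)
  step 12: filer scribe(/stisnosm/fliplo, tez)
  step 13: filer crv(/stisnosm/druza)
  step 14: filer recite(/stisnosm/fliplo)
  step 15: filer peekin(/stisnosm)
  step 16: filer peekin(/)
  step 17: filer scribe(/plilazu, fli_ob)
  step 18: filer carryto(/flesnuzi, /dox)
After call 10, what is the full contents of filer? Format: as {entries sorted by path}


Then filer peekin(p=/librelo), giving [waloka/].
Calling filer scribe(p=/grar, c=jasi), and get created.
Calling recast express(v=5, u_from=C, u_to=F), and get 41.
I invoke recast express(v=<last>, u_from=C, u_to=K): 6283/20.
I call recast express(v=<last>, u_from=MiB, u_to=B), — result: 1647050752/5.
Using filer crv(p=/librelo/waloka/nirn), yielding ok.
Invoking filer scribe(p=/librelo/waloka/nirn/ku, c=sla), → created.
Calling filer strike(p=/librelo/waloka/nirn/ku): ok.
Now I run filer strike(p=/librelo/waloka/nirn), and observe ok.
I call filer scribe(p=/librelo/waloka/ju, c=pru), — result: created.
Using filer peekin(p=/), which returns [flesnuzi, grar, librelo/, stisnosm/].
I try filer scribe(p=/stisnosm/fliplo, c=tez): created.
Next I call filer crv(p=/stisnosm/druza), → ok.
Then filer recite(p=/stisnosm/fliplo), and observe tez.
I try filer peekin(p=/stisnosm), — result: [druza/, fliplo].
I run filer peekin(p=/), and get [flesnuzi, grar, librelo/, stisnosm/].
Using filer scribe(p=/plilazu, c=fli_ob): created.
I use filer carryto(s=/flesnuzi, d=/dox), and get ok.

Answer: {flesnuzi=pu, grar=jasi, librelo/, librelo/waloka/, librelo/waloka/ju=pru, stisnosm/}


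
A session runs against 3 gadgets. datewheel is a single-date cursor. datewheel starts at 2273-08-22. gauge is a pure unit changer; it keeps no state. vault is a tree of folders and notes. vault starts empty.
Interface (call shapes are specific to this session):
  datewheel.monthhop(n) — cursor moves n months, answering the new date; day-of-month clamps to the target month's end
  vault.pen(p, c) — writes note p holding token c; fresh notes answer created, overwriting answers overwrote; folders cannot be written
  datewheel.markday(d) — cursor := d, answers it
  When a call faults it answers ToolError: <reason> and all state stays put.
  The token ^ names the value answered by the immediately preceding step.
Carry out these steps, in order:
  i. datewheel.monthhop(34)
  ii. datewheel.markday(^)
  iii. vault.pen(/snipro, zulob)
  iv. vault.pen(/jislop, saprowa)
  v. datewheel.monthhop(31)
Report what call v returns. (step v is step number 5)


Answer: 2279-01-22

Derivation:
Do: datewheel.monthhop[n='34']
See: 2276-06-22
Do: datewheel.markday[d='^']
See: 2276-06-22
Do: vault.pen[p='/snipro'; c='zulob']
See: created
Do: vault.pen[p='/jislop'; c='saprowa']
See: created
Do: datewheel.monthhop[n='31']
See: 2279-01-22


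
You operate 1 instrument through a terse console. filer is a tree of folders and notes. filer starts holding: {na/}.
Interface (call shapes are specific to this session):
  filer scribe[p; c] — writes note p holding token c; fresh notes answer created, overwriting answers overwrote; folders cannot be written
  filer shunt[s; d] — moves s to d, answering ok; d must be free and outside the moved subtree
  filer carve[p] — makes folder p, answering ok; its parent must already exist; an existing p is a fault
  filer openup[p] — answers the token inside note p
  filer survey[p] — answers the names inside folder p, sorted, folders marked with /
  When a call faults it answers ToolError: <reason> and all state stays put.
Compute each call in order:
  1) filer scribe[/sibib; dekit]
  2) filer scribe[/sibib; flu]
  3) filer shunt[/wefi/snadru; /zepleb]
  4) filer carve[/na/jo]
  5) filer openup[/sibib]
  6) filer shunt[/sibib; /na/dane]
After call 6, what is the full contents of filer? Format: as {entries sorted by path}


Answer: {na/, na/dane=flu, na/jo/}

Derivation:
==> filer scribe(p: /sibib, c: dekit)
<== created
==> filer scribe(p: /sibib, c: flu)
<== overwrote
==> filer shunt(s: /wefi/snadru, d: /zepleb)
<== ToolError: not found
==> filer carve(p: /na/jo)
<== ok
==> filer openup(p: /sibib)
<== flu
==> filer shunt(s: /sibib, d: /na/dane)
<== ok


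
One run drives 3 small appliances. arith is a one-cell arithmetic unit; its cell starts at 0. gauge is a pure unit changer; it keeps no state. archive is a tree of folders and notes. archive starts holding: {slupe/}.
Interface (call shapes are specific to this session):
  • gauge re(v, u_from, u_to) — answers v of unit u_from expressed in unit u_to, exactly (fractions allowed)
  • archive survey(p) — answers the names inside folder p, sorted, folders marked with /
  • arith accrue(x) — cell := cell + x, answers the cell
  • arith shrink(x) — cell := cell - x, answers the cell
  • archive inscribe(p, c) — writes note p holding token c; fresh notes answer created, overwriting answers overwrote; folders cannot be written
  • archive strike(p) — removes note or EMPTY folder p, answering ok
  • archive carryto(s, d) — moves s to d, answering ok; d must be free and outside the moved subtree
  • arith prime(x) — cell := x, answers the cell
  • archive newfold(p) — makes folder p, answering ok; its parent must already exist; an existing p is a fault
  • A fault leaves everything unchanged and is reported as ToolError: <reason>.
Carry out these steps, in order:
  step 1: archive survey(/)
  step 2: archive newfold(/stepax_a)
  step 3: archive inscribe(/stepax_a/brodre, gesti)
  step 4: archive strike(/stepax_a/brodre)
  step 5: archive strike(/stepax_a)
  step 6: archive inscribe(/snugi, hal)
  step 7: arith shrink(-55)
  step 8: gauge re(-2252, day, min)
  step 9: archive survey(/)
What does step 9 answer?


Answer: [slupe/, snugi]

Derivation:
Calling archive survey with /: [slupe/].
Calling archive newfold with /stepax_a, → ok.
I call archive inscribe with /stepax_a/brodre, gesti, giving created.
I run archive strike with /stepax_a/brodre, → ok.
Invoking archive strike with /stepax_a, which returns ok.
Next I call archive inscribe with /snugi, hal: created.
I try arith shrink with -55, and observe 55.
Then gauge re with -2252, day, min, giving -3242880.
Invoking archive survey with /, which returns [slupe/, snugi].


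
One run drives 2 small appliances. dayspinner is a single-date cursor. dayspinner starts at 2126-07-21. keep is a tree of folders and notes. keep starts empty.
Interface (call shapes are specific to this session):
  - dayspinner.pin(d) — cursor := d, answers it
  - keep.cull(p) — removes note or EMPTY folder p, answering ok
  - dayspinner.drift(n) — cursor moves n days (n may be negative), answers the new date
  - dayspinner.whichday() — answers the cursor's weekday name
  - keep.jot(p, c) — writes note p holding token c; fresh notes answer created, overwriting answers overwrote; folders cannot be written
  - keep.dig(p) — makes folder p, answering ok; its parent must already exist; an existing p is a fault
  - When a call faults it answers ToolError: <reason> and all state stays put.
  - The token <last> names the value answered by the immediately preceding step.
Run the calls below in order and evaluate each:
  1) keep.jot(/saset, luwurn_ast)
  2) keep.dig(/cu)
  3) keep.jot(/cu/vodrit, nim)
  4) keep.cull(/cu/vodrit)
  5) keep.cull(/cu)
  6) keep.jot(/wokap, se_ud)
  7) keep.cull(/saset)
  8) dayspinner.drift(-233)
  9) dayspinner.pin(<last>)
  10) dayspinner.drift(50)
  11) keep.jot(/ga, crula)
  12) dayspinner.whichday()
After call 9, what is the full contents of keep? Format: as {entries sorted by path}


Answer: {wokap=se_ud}

Derivation:
// jot(p='/saset', c='luwurn_ast') : created
// dig(p='/cu') : ok
// jot(p='/cu/vodrit', c='nim') : created
// cull(p='/cu/vodrit') : ok
// cull(p='/cu') : ok
// jot(p='/wokap', c='se_ud') : created
// cull(p='/saset') : ok
// drift(n='-233') : 2125-11-30
// pin(d='<last>') : 2125-11-30
// drift(n='50') : 2126-01-19
// jot(p='/ga', c='crula') : created
// whichday() : Saturday


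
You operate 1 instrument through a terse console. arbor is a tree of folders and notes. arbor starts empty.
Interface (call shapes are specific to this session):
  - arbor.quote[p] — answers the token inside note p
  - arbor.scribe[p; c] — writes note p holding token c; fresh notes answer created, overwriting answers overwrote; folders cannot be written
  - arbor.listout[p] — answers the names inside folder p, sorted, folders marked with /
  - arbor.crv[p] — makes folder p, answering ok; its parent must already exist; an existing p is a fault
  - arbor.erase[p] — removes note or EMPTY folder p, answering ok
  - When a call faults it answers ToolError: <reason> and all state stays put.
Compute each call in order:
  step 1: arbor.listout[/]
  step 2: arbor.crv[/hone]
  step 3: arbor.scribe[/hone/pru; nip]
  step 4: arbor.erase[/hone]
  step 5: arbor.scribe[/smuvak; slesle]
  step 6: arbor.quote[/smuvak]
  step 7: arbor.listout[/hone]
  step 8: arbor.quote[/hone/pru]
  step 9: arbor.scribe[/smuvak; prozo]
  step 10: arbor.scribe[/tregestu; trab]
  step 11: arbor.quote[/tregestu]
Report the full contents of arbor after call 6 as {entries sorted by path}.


CALL listout[p='/']
RET  []
CALL crv[p='/hone']
RET  ok
CALL scribe[p='/hone/pru'; c='nip']
RET  created
CALL erase[p='/hone']
RET  ToolError: not empty
CALL scribe[p='/smuvak'; c='slesle']
RET  created
CALL quote[p='/smuvak']
RET  slesle
CALL listout[p='/hone']
RET  [pru]
CALL quote[p='/hone/pru']
RET  nip
CALL scribe[p='/smuvak'; c='prozo']
RET  overwrote
CALL scribe[p='/tregestu'; c='trab']
RET  created
CALL quote[p='/tregestu']
RET  trab

Answer: {hone/, hone/pru=nip, smuvak=slesle}


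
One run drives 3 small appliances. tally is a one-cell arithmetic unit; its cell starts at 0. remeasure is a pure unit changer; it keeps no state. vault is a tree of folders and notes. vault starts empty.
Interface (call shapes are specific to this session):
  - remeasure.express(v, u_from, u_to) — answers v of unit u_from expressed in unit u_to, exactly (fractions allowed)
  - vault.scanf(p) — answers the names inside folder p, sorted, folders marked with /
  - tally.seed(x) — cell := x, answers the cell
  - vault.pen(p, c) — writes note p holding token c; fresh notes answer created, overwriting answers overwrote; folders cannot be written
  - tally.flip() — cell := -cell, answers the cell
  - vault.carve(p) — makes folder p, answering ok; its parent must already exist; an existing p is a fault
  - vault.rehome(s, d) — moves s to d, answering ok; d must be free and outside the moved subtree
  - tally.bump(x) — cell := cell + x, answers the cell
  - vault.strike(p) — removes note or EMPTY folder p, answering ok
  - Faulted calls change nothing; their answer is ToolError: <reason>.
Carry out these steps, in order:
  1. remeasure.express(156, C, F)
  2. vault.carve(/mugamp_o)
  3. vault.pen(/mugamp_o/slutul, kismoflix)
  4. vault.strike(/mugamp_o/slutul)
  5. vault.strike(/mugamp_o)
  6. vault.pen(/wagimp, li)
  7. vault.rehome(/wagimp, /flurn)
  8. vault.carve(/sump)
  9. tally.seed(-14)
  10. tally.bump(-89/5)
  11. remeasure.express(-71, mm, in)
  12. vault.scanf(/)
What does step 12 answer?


Then express(v→156, u_from→C, u_to→F): 1564/5.
Calling carve(p→/mugamp_o), — result: ok.
I try pen(p→/mugamp_o/slutul, c→kismoflix), and see created.
Using strike(p→/mugamp_o/slutul), → ok.
Next I call strike(p→/mugamp_o), yielding ok.
Then pen(p→/wagimp, c→li), and see created.
Using rehome(s→/wagimp, d→/flurn), yielding ok.
Then carve(p→/sump), giving ok.
Then seed(x→-14), → -14.
Using bump(x→-89/5), and get -159/5.
Next I call express(v→-71, u_from→mm, u_to→in), which returns -355/127.
Then scanf(p→/), and get [flurn, sump/].

Answer: [flurn, sump/]


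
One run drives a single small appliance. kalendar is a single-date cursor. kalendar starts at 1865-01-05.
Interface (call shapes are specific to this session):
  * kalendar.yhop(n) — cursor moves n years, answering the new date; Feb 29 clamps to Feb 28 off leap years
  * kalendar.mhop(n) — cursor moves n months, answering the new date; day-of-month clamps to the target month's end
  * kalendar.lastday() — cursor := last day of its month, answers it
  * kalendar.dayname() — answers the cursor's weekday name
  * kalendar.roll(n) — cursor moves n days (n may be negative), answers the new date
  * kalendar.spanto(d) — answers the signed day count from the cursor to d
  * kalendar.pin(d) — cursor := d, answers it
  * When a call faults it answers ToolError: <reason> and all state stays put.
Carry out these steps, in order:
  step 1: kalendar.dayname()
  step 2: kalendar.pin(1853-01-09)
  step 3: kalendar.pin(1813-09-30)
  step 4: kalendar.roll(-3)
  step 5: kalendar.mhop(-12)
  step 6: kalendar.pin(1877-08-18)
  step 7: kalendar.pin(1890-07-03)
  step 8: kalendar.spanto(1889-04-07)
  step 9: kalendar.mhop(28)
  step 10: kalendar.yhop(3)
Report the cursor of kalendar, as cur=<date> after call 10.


[in] dayname
  Thursday
[in] pin d='1853-01-09'
  1853-01-09
[in] pin d='1813-09-30'
  1813-09-30
[in] roll n='-3'
  1813-09-27
[in] mhop n='-12'
  1812-09-27
[in] pin d='1877-08-18'
  1877-08-18
[in] pin d='1890-07-03'
  1890-07-03
[in] spanto d='1889-04-07'
  -452
[in] mhop n='28'
  1892-11-03
[in] yhop n='3'
  1895-11-03

Answer: cur=1895-11-03


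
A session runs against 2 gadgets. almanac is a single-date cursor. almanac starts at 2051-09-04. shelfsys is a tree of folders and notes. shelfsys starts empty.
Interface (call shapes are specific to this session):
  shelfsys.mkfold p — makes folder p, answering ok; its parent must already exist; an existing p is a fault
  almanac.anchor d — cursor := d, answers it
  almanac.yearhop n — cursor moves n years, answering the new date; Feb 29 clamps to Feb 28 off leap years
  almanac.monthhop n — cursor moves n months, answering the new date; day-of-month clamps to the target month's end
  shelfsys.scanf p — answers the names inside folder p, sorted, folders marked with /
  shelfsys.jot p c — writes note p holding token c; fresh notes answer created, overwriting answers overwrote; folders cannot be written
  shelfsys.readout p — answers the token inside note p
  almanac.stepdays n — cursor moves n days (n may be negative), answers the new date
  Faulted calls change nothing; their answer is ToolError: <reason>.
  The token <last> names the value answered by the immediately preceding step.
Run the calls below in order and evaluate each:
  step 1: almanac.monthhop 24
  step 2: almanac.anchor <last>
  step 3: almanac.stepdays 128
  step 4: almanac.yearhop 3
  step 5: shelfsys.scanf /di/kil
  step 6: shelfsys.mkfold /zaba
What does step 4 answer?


Answer: 2057-01-10

Derivation:
CALL monthhop[n='24']
RET  2053-09-04
CALL anchor[d='<last>']
RET  2053-09-04
CALL stepdays[n='128']
RET  2054-01-10
CALL yearhop[n='3']
RET  2057-01-10
CALL scanf[p='/di/kil']
RET  ToolError: not found
CALL mkfold[p='/zaba']
RET  ok


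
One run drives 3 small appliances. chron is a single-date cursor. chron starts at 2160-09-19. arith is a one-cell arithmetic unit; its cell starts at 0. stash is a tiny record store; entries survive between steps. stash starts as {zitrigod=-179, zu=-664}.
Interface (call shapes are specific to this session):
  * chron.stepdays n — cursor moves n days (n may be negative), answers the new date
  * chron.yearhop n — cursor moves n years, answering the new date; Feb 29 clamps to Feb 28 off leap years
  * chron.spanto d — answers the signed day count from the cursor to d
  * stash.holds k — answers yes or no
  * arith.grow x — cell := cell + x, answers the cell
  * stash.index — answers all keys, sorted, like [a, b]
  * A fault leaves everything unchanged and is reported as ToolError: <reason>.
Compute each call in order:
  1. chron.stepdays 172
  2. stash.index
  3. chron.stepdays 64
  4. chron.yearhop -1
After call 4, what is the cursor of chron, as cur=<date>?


-- chron.stepdays(n: 172) == 2161-03-10
-- stash.index() == [zitrigod, zu]
-- chron.stepdays(n: 64) == 2161-05-13
-- chron.yearhop(n: -1) == 2160-05-13

Answer: cur=2160-05-13


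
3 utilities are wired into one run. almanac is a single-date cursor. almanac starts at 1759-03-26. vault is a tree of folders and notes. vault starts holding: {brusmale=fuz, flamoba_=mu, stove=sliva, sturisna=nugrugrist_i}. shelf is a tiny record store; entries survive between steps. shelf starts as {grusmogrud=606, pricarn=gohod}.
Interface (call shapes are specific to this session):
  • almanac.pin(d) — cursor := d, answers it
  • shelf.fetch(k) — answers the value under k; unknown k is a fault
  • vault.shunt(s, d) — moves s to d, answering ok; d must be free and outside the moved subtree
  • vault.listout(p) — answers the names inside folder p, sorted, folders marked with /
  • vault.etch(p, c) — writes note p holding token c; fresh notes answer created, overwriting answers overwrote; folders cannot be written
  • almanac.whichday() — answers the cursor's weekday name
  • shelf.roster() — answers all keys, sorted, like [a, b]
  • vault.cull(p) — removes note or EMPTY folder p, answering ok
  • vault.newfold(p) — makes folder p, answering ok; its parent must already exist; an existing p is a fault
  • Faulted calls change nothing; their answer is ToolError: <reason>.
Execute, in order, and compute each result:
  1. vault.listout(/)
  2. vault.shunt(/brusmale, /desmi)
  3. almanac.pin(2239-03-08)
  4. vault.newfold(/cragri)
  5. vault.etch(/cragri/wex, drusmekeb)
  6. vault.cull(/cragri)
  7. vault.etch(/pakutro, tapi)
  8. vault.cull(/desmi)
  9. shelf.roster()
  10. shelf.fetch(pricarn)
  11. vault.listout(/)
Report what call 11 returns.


CALL vault.listout[p=/]
RET  [brusmale, flamoba_, stove, sturisna]
CALL vault.shunt[s=/brusmale; d=/desmi]
RET  ok
CALL almanac.pin[d=2239-03-08]
RET  2239-03-08
CALL vault.newfold[p=/cragri]
RET  ok
CALL vault.etch[p=/cragri/wex; c=drusmekeb]
RET  created
CALL vault.cull[p=/cragri]
RET  ToolError: not empty
CALL vault.etch[p=/pakutro; c=tapi]
RET  created
CALL vault.cull[p=/desmi]
RET  ok
CALL shelf.roster[]
RET  [grusmogrud, pricarn]
CALL shelf.fetch[k=pricarn]
RET  gohod
CALL vault.listout[p=/]
RET  [cragri/, flamoba_, pakutro, stove, sturisna]

Answer: [cragri/, flamoba_, pakutro, stove, sturisna]


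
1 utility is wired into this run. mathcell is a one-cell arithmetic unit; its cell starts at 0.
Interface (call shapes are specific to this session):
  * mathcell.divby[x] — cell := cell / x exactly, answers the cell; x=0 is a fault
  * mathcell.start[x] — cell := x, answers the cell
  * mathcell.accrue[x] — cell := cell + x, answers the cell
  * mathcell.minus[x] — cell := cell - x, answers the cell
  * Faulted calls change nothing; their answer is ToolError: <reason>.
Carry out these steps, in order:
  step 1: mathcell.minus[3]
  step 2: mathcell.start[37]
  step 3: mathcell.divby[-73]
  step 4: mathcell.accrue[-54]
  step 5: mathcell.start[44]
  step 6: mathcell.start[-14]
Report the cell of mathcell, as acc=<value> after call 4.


I call mathcell.minus using x: 3, giving -3.
Invoking mathcell.start using x: 37, and get 37.
I run mathcell.divby using x: -73, → -37/73.
Calling mathcell.accrue using x: -54, — result: -3979/73.
Invoking mathcell.start using x: 44, and get 44.
I try mathcell.start using x: -14, and see -14.

Answer: acc=-3979/73


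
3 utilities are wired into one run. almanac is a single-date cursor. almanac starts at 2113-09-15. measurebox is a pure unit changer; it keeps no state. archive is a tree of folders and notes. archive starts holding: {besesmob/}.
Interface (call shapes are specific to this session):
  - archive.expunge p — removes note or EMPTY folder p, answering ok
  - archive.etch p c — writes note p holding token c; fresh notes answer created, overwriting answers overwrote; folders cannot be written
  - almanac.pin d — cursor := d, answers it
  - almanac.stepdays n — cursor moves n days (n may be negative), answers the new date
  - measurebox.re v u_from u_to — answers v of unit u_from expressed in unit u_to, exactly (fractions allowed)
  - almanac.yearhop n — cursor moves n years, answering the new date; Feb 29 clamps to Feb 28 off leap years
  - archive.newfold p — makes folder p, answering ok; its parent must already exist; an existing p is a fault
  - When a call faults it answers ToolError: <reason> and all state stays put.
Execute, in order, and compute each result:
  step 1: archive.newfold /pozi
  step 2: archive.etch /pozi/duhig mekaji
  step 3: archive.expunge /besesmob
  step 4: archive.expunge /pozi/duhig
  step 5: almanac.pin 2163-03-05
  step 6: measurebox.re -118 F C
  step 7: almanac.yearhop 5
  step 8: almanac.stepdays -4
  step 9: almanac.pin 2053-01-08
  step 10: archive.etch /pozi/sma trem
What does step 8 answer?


I call archive.newfold(p='/pozi'), → ok.
Calling archive.etch(p='/pozi/duhig', c='mekaji'), which returns created.
Calling archive.expunge(p='/besesmob'), and observe ok.
Next I call archive.expunge(p='/pozi/duhig'), giving ok.
Now I run almanac.pin(d='2163-03-05'), giving 2163-03-05.
Then measurebox.re(v='-118', u_from='F', u_to='C'), and see -250/3.
Next I call almanac.yearhop(n='5'): 2168-03-05.
I use almanac.stepdays(n='-4'), → 2168-03-01.
I try almanac.pin(d='2053-01-08'), giving 2053-01-08.
Using archive.etch(p='/pozi/sma', c='trem'), and get created.

Answer: 2168-03-01


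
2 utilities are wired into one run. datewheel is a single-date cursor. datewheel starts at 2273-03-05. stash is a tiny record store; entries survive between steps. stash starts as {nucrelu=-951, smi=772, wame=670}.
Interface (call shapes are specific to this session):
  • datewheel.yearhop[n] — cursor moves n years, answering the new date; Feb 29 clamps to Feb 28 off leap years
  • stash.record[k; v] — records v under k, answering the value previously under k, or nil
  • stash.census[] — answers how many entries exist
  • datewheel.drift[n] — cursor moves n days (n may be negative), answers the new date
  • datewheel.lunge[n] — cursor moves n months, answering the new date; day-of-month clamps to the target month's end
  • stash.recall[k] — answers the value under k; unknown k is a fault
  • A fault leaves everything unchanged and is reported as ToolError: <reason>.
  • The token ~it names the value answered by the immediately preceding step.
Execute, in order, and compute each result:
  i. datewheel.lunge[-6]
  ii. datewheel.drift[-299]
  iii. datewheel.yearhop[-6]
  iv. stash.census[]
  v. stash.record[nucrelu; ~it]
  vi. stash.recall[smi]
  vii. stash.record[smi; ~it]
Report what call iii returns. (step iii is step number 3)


Answer: 2265-11-11

Derivation:
Invoking datewheel.lunge using n='-6': 2272-09-05.
I call datewheel.drift using n='-299', and see 2271-11-11.
Now I run datewheel.yearhop using n='-6', yielding 2265-11-11.
Next I call stash.census, which returns 3.
I call stash.record using k='nucrelu', v='~it', which returns -951.
Invoking stash.recall using k='smi', and see 772.
Now I run stash.record using k='smi', v='~it', and observe 772.


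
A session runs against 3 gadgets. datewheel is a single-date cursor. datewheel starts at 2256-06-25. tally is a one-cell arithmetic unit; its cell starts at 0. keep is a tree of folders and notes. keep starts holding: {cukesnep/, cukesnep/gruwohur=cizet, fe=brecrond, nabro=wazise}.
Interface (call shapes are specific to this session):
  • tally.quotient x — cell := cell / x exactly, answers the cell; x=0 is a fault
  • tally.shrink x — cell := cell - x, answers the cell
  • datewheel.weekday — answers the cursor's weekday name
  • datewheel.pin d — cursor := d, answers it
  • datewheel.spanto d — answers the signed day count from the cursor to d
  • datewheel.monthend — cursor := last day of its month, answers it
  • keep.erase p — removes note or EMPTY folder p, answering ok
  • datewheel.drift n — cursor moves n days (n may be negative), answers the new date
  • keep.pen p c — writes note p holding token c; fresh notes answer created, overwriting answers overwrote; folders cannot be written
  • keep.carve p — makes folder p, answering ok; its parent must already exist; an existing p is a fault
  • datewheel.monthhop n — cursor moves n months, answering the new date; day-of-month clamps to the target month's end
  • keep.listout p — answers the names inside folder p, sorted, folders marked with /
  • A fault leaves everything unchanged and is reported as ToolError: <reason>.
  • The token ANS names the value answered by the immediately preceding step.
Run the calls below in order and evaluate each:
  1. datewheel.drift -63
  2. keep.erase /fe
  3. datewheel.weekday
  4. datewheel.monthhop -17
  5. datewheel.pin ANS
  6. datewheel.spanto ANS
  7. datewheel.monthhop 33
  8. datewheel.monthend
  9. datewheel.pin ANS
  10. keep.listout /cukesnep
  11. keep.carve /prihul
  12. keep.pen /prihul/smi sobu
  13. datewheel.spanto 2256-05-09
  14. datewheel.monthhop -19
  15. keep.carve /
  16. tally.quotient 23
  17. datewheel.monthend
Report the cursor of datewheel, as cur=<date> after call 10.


>>> datewheel.drift -63
:: 2256-04-23
>>> keep.erase /fe
:: ok
>>> datewheel.weekday
:: Wednesday
>>> datewheel.monthhop -17
:: 2254-11-23
>>> datewheel.pin ANS
:: 2254-11-23
>>> datewheel.spanto ANS
:: 0
>>> datewheel.monthhop 33
:: 2257-08-23
>>> datewheel.monthend
:: 2257-08-31
>>> datewheel.pin ANS
:: 2257-08-31
>>> keep.listout /cukesnep
:: [gruwohur]
>>> keep.carve /prihul
:: ok
>>> keep.pen /prihul/smi sobu
:: created
>>> datewheel.spanto 2256-05-09
:: -479
>>> datewheel.monthhop -19
:: 2256-01-31
>>> keep.carve /
:: ToolError: exists
>>> tally.quotient 23
:: 0
>>> datewheel.monthend
:: 2256-01-31

Answer: cur=2257-08-31


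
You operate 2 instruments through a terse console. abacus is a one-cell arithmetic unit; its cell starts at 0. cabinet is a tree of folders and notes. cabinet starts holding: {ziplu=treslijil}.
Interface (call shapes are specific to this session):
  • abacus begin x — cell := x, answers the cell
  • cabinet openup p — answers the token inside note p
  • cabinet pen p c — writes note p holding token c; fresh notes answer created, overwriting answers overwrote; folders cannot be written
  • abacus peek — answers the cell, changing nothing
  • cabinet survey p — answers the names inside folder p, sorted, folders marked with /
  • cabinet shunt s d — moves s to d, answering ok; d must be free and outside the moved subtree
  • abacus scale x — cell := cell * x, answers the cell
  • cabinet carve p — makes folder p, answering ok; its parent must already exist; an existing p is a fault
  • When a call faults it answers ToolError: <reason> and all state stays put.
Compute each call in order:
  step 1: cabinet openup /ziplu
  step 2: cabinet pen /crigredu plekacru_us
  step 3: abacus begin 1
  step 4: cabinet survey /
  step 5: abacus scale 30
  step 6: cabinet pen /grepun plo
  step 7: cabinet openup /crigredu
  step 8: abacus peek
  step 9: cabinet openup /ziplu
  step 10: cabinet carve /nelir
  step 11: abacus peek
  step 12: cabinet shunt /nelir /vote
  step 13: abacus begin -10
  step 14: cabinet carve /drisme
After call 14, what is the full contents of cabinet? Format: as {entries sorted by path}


Act: cabinet openup[p=/ziplu]
Obs: treslijil
Act: cabinet pen[p=/crigredu; c=plekacru_us]
Obs: created
Act: abacus begin[x=1]
Obs: 1
Act: cabinet survey[p=/]
Obs: [crigredu, ziplu]
Act: abacus scale[x=30]
Obs: 30
Act: cabinet pen[p=/grepun; c=plo]
Obs: created
Act: cabinet openup[p=/crigredu]
Obs: plekacru_us
Act: abacus peek[]
Obs: 30
Act: cabinet openup[p=/ziplu]
Obs: treslijil
Act: cabinet carve[p=/nelir]
Obs: ok
Act: abacus peek[]
Obs: 30
Act: cabinet shunt[s=/nelir; d=/vote]
Obs: ok
Act: abacus begin[x=-10]
Obs: -10
Act: cabinet carve[p=/drisme]
Obs: ok

Answer: {crigredu=plekacru_us, drisme/, grepun=plo, vote/, ziplu=treslijil}


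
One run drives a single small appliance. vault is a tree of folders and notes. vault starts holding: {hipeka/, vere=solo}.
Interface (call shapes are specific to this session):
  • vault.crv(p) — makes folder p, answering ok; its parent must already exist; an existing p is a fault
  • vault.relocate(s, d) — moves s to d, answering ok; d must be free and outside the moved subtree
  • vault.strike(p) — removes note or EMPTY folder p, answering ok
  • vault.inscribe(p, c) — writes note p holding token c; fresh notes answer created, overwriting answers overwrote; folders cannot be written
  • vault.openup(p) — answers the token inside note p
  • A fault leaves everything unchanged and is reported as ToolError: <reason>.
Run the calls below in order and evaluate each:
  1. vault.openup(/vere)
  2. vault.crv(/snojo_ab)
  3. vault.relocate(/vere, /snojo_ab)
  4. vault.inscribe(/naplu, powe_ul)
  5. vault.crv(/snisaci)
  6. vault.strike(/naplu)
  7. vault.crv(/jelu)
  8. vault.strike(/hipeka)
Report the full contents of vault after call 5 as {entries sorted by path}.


Answer: {hipeka/, naplu=powe_ul, snisaci/, snojo_ab/, vere=solo}

Derivation:
I invoke openup passing p=/vere: solo.
I use crv passing p=/snojo_ab, — result: ok.
Calling relocate passing s=/vere, d=/snojo_ab, → ToolError: exists.
I invoke inscribe passing p=/naplu, c=powe_ul, giving created.
I run crv passing p=/snisaci, yielding ok.
Calling strike passing p=/naplu, and observe ok.
Using crv passing p=/jelu, and observe ok.
Then strike passing p=/hipeka, — result: ok.


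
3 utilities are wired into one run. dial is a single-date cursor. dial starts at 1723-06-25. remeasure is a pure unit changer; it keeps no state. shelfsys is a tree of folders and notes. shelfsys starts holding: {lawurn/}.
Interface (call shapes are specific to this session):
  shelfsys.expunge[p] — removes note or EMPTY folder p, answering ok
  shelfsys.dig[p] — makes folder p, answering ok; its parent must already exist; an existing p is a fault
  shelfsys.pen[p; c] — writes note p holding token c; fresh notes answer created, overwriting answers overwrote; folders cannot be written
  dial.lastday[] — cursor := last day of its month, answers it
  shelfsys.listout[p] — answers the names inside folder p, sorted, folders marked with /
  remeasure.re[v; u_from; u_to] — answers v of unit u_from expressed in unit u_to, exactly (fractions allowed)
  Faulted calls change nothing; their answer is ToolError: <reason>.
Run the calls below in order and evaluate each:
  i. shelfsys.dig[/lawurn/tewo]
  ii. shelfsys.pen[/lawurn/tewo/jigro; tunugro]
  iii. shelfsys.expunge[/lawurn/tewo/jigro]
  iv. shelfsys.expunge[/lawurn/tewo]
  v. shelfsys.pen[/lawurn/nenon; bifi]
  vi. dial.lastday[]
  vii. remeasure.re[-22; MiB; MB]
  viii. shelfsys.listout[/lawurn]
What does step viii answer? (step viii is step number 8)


[in] shelfsys.dig p→/lawurn/tewo
:: ok
[in] shelfsys.pen p→/lawurn/tewo/jigro c→tunugro
:: created
[in] shelfsys.expunge p→/lawurn/tewo/jigro
:: ok
[in] shelfsys.expunge p→/lawurn/tewo
:: ok
[in] shelfsys.pen p→/lawurn/nenon c→bifi
:: created
[in] dial.lastday
:: 1723-06-30
[in] remeasure.re v→-22 u_from→MiB u_to→MB
:: -360448/15625
[in] shelfsys.listout p→/lawurn
:: [nenon]

Answer: [nenon]


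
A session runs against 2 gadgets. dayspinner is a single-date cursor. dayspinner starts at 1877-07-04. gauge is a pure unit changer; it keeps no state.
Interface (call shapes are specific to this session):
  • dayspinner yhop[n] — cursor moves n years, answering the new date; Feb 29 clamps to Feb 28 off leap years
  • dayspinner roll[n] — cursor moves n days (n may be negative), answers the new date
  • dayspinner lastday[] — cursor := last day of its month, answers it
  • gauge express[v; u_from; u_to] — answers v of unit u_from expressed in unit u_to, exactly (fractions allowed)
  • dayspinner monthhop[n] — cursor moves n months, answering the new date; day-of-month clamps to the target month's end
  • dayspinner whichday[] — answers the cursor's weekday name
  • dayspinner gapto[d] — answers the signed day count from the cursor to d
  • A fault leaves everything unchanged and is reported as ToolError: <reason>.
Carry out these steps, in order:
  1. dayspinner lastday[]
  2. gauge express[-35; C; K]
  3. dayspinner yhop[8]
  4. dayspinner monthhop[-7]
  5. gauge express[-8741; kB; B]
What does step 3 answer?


> dayspinner lastday
[out] 1877-07-31
> gauge express v='-35' u_from='C' u_to='K'
[out] 4763/20
> dayspinner yhop n='8'
[out] 1885-07-31
> dayspinner monthhop n='-7'
[out] 1884-12-31
> gauge express v='-8741' u_from='kB' u_to='B'
[out] -8741000

Answer: 1885-07-31


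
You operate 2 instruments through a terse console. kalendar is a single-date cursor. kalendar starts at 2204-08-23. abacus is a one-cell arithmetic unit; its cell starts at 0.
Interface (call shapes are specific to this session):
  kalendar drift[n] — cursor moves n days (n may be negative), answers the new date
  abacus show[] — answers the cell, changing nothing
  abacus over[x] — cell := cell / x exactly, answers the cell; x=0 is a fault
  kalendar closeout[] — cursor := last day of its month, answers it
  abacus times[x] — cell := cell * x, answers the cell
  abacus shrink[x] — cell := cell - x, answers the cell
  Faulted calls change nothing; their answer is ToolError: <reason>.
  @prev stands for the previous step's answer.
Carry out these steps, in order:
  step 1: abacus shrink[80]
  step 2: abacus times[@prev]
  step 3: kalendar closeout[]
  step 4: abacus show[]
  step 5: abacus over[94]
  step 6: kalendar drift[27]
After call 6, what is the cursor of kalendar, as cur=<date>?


Calling abacus shrink with x→80, and observe -80.
Calling abacus times with x→@prev, → 6400.
Calling kalendar closeout, yielding 2204-08-31.
I call abacus show: 6400.
Then abacus over with x→94, and see 3200/47.
Now I run kalendar drift with n→27, yielding 2204-09-27.

Answer: cur=2204-09-27


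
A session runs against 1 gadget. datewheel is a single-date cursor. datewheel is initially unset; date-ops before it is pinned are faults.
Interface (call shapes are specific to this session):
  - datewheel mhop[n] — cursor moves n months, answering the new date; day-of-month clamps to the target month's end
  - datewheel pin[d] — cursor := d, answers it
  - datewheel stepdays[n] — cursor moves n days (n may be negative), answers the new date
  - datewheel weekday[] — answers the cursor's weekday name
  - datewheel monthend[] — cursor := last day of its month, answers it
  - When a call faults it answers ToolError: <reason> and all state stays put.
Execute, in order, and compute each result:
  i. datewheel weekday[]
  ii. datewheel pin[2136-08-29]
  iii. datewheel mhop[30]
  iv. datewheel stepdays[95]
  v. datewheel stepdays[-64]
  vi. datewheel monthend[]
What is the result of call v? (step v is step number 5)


Answer: 2139-03-31

Derivation:
-- datewheel weekday() ~> ToolError: no date set
-- datewheel pin(d: 2136-08-29) ~> 2136-08-29
-- datewheel mhop(n: 30) ~> 2139-02-28
-- datewheel stepdays(n: 95) ~> 2139-06-03
-- datewheel stepdays(n: -64) ~> 2139-03-31
-- datewheel monthend() ~> 2139-03-31


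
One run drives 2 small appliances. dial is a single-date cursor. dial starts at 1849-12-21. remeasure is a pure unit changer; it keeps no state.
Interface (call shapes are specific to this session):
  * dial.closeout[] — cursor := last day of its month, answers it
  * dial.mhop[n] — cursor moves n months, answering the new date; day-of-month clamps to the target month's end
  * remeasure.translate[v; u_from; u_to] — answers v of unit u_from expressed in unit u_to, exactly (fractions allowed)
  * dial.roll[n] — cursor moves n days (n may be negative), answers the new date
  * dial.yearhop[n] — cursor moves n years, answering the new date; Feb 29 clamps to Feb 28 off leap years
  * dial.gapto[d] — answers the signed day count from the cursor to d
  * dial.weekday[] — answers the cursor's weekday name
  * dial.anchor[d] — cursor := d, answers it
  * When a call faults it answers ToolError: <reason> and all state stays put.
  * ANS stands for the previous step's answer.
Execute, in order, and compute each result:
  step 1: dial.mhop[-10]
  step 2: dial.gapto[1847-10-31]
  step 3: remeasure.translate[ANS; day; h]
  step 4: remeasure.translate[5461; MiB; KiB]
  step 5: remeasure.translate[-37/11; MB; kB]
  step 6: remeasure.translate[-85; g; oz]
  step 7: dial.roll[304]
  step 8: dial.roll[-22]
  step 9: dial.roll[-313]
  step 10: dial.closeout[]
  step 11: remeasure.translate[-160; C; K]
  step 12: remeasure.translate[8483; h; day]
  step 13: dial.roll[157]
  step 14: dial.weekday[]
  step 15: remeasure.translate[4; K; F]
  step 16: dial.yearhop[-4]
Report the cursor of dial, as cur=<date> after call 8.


Answer: cur=1849-11-30

Derivation:
I try dial.mhop with n='-10', and see 1849-02-21.
I run dial.gapto with d='1847-10-31', — result: -479.
I invoke remeasure.translate with v='ANS', u_from='day', u_to='h', — result: -11496.
I try remeasure.translate with v='5461', u_from='MiB', u_to='KiB', giving 5592064.
Now I run remeasure.translate with v='-37/11', u_from='MB', u_to='kB', and observe -37000/11.
I try remeasure.translate with v='-85', u_from='g', u_to='oz', and get -136000000/45359237.
Calling dial.roll with n='304', and get 1849-12-22.
Next I call dial.roll with n='-22', and see 1849-11-30.
Using dial.roll with n='-313', — result: 1849-01-21.
Then dial.closeout, and observe 1849-01-31.
Invoking remeasure.translate with v='-160', u_from='C', u_to='K', which returns 2263/20.
I use remeasure.translate with v='8483', u_from='h', u_to='day', and get 8483/24.
Calling dial.roll with n='157', and observe 1849-07-07.
I run dial.weekday, yielding Saturday.
Next I call remeasure.translate with v='4', u_from='K', u_to='F', which returns -45247/100.
Invoking dial.yearhop with n='-4', yielding 1845-07-07.


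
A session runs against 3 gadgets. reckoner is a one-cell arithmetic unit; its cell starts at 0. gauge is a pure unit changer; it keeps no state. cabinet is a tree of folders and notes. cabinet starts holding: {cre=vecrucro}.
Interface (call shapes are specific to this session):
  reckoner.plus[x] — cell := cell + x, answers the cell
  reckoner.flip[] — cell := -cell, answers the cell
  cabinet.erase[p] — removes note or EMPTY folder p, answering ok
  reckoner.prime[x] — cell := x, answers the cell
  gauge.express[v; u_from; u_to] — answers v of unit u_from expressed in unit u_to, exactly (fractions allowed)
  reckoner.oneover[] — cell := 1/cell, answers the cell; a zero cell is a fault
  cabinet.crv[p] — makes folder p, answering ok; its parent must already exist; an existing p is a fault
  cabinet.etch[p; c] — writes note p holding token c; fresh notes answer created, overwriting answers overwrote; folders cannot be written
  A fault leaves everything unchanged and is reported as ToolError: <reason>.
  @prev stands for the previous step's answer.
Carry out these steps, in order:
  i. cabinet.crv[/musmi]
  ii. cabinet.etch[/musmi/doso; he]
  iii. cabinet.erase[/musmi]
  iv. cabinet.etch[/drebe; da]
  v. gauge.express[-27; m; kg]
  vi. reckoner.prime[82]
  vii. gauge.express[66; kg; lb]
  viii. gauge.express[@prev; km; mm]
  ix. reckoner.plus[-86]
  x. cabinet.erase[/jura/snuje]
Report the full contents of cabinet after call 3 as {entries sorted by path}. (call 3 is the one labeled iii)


Answer: {cre=vecrucro, musmi/, musmi/doso=he}

Derivation:
-> crv(p='/musmi')
<- ok
-> etch(p='/musmi/doso', c='he')
<- created
-> erase(p='/musmi')
<- ToolError: not empty
-> etch(p='/drebe', c='da')
<- created
-> express(v='-27', u_from='m', u_to='kg')
<- ToolError: incompatible units
-> prime(x='82')
<- 82
-> express(v='66', u_from='kg', u_to='lb')
<- 600000000/4123567
-> express(v='@prev', u_from='km', u_to='mm')
<- 600000000000000/4123567
-> plus(x='-86')
<- -4
-> erase(p='/jura/snuje')
<- ToolError: not found
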